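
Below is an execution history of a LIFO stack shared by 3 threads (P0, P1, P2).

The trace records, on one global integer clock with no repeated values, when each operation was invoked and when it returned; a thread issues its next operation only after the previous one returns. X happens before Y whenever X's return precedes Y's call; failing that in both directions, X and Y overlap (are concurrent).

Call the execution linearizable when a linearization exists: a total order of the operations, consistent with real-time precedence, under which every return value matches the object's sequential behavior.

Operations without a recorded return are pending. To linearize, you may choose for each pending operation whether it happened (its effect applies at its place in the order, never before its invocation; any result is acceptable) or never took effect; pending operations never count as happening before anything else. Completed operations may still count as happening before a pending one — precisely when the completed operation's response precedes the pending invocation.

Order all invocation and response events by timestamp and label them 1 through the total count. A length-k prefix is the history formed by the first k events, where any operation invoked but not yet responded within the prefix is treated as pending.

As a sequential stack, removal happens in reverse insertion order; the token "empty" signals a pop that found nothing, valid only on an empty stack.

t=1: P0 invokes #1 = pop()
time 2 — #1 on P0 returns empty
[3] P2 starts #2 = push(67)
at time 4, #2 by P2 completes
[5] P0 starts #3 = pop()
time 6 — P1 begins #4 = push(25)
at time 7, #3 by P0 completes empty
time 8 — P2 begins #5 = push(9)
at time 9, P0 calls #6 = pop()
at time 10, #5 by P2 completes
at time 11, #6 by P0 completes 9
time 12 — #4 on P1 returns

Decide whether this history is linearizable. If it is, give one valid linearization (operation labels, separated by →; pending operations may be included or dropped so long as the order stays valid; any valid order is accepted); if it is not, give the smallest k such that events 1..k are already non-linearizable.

cut after 6 events: linearizable; cut after 7 events (#3 responds, time 7): not linearizable
exhaustive check: the 3 completed LIFO stack ops admit one real-time order; illegal
include/drop combinations of the 1 pending operation (#4) were all tried; none helps
one such order, #1, #2, #3 (pending dropped), breaks at step 3 where #3 pop() → empty is illegal

not linearizable — minimal violating prefix: 7 events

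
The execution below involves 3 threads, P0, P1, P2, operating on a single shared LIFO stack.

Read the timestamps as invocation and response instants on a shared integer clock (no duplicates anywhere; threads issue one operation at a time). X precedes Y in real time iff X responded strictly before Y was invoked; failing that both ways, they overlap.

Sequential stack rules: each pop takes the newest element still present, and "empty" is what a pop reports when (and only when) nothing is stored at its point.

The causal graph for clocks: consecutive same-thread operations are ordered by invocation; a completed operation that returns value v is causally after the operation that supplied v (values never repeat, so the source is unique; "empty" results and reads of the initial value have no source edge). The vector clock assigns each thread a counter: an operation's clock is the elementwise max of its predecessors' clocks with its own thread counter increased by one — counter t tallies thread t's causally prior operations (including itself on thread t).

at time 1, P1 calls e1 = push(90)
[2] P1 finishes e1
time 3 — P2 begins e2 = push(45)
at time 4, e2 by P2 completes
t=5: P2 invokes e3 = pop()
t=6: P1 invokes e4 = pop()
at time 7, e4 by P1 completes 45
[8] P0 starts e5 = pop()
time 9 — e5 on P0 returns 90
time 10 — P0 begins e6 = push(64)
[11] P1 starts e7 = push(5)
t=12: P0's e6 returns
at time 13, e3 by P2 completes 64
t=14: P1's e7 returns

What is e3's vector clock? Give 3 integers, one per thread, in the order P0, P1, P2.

(2, 1, 2)

no predecessors for e2 (invoked 3): P2 increments from zero → (0, 0, 1)
no predecessors for e1 (invoked 1): P1 increments from zero → (0, 1, 0)
e5 (invocation 8): componentwise max over VC(e1)=(0, 1, 0), +1 at P0, giving (1, 1, 0)
e4 (invocation 6): componentwise max over VC(e1)=(0, 1, 0), VC(e2)=(0, 0, 1), +1 at P1, giving (0, 2, 1)
e6 (invocation 10): componentwise max over VC(e5)=(1, 1, 0), +1 at P0, giving (2, 1, 0)
e7 (invocation 11): componentwise max over VC(e4)=(0, 2, 1), +1 at P1, giving (0, 3, 1)
e3 (invocation 5): componentwise max over VC(e2)=(0, 0, 1), VC(e6)=(2, 1, 0), +1 at P2, giving (2, 1, 2)
target: VC(e3) = (2, 1, 2)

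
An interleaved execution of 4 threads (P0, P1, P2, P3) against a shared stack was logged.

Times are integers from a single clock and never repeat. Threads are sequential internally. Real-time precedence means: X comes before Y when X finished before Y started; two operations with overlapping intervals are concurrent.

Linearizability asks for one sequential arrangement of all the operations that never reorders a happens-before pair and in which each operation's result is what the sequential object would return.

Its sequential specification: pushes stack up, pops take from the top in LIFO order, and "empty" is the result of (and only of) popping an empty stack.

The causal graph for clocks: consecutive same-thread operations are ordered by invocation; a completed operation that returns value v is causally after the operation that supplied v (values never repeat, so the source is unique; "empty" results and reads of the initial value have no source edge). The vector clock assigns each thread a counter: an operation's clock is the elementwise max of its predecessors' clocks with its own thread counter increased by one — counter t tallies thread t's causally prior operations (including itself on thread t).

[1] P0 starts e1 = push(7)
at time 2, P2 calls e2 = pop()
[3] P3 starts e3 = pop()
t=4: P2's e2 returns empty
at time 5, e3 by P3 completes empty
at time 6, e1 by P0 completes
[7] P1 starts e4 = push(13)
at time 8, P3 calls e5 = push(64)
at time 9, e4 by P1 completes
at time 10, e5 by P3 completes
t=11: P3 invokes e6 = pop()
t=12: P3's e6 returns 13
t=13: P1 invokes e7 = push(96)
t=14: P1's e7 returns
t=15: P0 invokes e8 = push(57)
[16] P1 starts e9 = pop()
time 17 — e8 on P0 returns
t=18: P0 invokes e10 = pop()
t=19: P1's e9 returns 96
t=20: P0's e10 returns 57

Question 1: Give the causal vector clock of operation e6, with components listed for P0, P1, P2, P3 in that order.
(0, 1, 0, 3)

VC(e3, invoked at 3): no causal predecessors; +1 on P3 → (0, 0, 0, 1)
VC(e2, invoked at 2): no causal predecessors; +1 on P2 → (0, 0, 1, 0)
VC(e4, invoked at 7): no causal predecessors; +1 on P1 → (0, 1, 0, 0)
VC(e1, invoked at 1): no causal predecessors; +1 on P0 → (1, 0, 0, 0)
from VC(e3)=(0, 0, 0, 1), e5 (invoked 8) maxes components and bumps P3 → (0, 0, 0, 2)
from VC(e4)=(0, 1, 0, 0), e7 (invoked 13) maxes components and bumps P1 → (0, 2, 0, 0)
from VC(e1)=(1, 0, 0, 0), e8 (invoked 15) maxes components and bumps P0 → (2, 0, 0, 0)
from VC(e7)=(0, 2, 0, 0), e9 (invoked 16) maxes components and bumps P1 → (0, 3, 0, 0)
from VC(e8)=(2, 0, 0, 0), e10 (invoked 18) maxes components and bumps P0 → (3, 0, 0, 0)
from VC(e4)=(0, 1, 0, 0), VC(e5)=(0, 0, 0, 2), e6 (invoked 11) maxes components and bumps P3 → (0, 1, 0, 3)
target: VC(e6) = (0, 1, 0, 3)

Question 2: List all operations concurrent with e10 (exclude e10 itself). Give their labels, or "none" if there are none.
e9

concurrent with e10 ([18,20]): every op whose interval crosses 18..20
e1 [1,6]: before
e2 [2,4]: before
e3 [3,5]: before
e4 [7,9]: before
e5 [8,10]: before
e6 [11,12]: before
e7 [13,14]: before
e8 [15,17]: before
e9 [16,19]: concurrent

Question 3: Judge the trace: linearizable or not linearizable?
linearizable

witness order: e2, e3, e1, e5, e4, e6, e7, e8, e10, e9
step 1: e2 pop() → empty — stack <>
step 2: e3 pop() → empty — stack <>
step 3: e1 push(7) — stack <7>
step 4: e5 push(64) — stack <7,64>
step 5: e4 push(13) — stack <7,64,13>
step 6: e6 pop() → 13 — stack <7,64>
step 7: e7 push(96) — stack <7,64,96>
step 8: e8 push(57) — stack <7,64,96,57>
step 9: e10 pop() → 57 — stack <7,64,96>
step 10: e9 pop() → 96 — stack <7,64>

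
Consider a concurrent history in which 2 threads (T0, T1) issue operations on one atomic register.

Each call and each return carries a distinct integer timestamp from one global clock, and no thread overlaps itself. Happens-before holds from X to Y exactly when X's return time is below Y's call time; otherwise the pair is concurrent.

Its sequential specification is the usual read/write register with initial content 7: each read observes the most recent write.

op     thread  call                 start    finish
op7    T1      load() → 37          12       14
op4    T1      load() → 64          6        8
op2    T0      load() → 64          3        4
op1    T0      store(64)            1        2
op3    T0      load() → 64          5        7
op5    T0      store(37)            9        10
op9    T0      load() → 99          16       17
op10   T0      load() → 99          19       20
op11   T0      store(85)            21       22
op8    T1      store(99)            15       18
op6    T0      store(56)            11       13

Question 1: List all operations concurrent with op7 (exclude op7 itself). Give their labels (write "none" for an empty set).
op7 spans [12,14]: anything still running between times 12 and 14 counts as concurrent
op1 [1,2]: before
op2 [3,4]: before
op3 [5,7]: before
op4 [6,8]: before
op5 [9,10]: before
op6 [11,13]: concurrent
op8 [15,18]: after
op9 [16,17]: after
op10 [19,20]: after
op11 [21,22]: after

op6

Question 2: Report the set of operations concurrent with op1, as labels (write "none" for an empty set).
op1 spans [1,2]; an op avoiding the whole window 1..2 is ordered, any other is concurrent
op2 [3,4]: after
op3 [5,7]: after
op4 [6,8]: after
op5 [9,10]: after
op6 [11,13]: after
op7 [12,14]: after
op8 [15,18]: after
op9 [16,17]: after
op10 [19,20]: after
op11 [21,22]: after

none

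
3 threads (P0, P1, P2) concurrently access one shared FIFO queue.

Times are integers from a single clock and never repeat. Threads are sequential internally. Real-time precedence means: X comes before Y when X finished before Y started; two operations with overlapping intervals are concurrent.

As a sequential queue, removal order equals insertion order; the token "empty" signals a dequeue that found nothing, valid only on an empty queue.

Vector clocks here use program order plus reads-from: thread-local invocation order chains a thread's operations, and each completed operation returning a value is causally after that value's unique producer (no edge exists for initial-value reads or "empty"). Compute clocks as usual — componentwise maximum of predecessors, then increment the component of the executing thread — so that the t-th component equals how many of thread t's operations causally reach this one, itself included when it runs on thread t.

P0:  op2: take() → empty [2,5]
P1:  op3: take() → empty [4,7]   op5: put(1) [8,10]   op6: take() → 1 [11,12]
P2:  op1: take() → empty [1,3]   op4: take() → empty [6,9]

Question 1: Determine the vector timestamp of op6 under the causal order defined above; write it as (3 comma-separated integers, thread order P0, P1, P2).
(0, 3, 0)

op1, invoked 1, has no incoming edges; only P2's bump applies → (0, 0, 1)
op3, invoked 4, has no incoming edges; only P1's bump applies → (0, 1, 0)
op2, invoked 2, has no incoming edges; only P0's bump applies → (1, 0, 0)
merge at op4 (invoked 6): VC(op1)=(0, 0, 1), own-thread bump on P2 → (0, 0, 2)
merge at op5 (invoked 8): VC(op3)=(0, 1, 0), own-thread bump on P1 → (0, 2, 0)
merge at op6 (invoked 11): VC(op5)=(0, 2, 0), own-thread bump on P1 → (0, 3, 0)
target: VC(op6) = (0, 3, 0)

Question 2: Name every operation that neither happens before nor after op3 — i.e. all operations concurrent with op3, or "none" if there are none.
op2, op4

op3 spans [4,7]; an op avoiding the whole window 4..7 is ordered, any other is concurrent
op1 [1,3]: before
op2 [2,5]: concurrent
op4 [6,9]: concurrent
op5 [8,10]: after
op6 [11,12]: after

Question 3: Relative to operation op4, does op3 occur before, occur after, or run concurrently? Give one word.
concurrent

op3 spans [4,7], op4 spans [6,9]
the intervals overlap in both directions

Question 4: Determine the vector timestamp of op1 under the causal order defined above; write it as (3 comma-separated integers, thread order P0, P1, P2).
(0, 0, 1)

VC(op1, invoked at 1): no causal predecessors; +1 on P2 → (0, 0, 1)
VC(op3, invoked at 4): no causal predecessors; +1 on P1 → (0, 1, 0)
VC(op2, invoked at 2): no causal predecessors; +1 on P0 → (1, 0, 0)
VC(op4, invoked at 6): max of VC(op1)=(0, 0, 1), then +1 on thread P2 → (0, 0, 2)
VC(op5, invoked at 8): max of VC(op3)=(0, 1, 0), then +1 on thread P1 → (0, 2, 0)
VC(op6, invoked at 11): max of VC(op5)=(0, 2, 0), then +1 on thread P1 → (0, 3, 0)
target: VC(op1) = (0, 0, 1)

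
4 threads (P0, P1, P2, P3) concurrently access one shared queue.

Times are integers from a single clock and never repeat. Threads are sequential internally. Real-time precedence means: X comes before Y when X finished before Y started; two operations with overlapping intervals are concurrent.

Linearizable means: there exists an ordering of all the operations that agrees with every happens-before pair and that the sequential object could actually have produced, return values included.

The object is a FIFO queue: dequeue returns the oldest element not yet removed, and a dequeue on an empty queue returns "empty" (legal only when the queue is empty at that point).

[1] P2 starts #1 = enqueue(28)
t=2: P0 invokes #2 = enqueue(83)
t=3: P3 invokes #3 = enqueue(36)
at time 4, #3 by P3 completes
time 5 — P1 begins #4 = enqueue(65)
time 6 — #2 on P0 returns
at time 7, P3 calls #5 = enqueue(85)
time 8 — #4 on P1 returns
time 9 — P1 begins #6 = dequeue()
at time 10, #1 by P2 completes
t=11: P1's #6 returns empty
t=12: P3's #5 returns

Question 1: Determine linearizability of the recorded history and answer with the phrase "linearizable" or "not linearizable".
not linearizable

already the first 11 events (up to #6's response at time 11) admit no linearization; the first 10 still do
real-time-consistent orders of the 5 completed operations: 15 — all fail the queue replay
no completion choice of the 1 pending operation (#5) rescues it — every subset was tried
sample order #1, #2, #3, #4, #6 (pending dropped) stalls at step 5 — #6 dequeue() → empty has no legal effect
sample order #1, #3, #2, #4, #6 (pending dropped) stalls at step 5 — #6 dequeue() → empty has no legal effect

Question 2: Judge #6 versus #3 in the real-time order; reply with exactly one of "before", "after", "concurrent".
Answer: after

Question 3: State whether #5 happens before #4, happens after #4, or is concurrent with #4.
Answer: concurrent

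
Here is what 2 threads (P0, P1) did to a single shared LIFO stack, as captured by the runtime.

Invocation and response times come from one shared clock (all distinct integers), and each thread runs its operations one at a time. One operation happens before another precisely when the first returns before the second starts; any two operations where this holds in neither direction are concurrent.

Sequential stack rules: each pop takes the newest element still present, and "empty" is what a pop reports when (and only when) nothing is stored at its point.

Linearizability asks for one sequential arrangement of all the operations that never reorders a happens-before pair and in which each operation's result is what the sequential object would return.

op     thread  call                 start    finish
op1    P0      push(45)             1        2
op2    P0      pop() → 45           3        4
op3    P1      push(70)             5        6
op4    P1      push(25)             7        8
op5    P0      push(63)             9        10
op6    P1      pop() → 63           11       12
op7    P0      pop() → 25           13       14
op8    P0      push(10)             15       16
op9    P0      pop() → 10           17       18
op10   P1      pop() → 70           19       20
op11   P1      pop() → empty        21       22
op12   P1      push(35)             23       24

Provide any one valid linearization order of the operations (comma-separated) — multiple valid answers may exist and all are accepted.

op1, op2, op3, op4, op5, op6, op7, op8, op9, op10, op11, op12

step 1: op1 push(45) — stack <45>
step 2: op2 pop() → 45 — stack <>
step 3: op3 push(70) — stack <70>
step 4: op4 push(25) — stack <70,25>
step 5: op5 push(63) — stack <70,25,63>
step 6: op6 pop() → 63 — stack <70,25>
step 7: op7 pop() → 25 — stack <70>
step 8: op8 push(10) — stack <70,10>
step 9: op9 pop() → 10 — stack <70>
step 10: op10 pop() → 70 — stack <>
step 11: op11 pop() → empty — stack <>
step 12: op12 push(35) — stack <35>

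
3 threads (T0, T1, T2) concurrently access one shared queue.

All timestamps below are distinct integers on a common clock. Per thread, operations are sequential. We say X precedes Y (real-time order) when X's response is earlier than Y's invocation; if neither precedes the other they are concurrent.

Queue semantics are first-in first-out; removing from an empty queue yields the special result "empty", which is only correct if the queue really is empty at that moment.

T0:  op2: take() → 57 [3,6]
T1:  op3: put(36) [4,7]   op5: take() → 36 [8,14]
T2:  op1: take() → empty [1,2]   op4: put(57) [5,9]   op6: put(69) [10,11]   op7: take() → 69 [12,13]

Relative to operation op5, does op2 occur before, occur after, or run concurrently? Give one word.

before

op2 spans [3,6], op5 spans [8,14]
resp(op2)=6 < inv(op5)=8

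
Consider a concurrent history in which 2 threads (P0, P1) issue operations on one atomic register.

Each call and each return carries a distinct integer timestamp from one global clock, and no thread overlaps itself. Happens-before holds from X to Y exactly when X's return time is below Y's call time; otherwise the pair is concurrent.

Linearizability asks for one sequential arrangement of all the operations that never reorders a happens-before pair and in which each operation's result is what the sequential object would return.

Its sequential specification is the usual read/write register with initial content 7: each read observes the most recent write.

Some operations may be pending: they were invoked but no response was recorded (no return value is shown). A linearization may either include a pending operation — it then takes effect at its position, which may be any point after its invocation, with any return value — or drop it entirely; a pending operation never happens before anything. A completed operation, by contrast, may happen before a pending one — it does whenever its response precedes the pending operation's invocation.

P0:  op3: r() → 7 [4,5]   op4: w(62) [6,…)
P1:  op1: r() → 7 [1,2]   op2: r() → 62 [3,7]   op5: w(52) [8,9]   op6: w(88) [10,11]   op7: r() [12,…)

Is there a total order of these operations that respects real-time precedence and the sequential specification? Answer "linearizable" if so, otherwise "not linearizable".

a witness: op1, op3, op4, op2, op5, op6
1. op1 r() → 7, leaving value 7
2. op3 r() → 7, leaving value 7
3. op4 w(62) (pending, included), leaving value 62
4. op2 r() → 62, leaving value 62
5. op5 w(52), leaving value 52
6. op6 w(88), leaving value 88

linearizable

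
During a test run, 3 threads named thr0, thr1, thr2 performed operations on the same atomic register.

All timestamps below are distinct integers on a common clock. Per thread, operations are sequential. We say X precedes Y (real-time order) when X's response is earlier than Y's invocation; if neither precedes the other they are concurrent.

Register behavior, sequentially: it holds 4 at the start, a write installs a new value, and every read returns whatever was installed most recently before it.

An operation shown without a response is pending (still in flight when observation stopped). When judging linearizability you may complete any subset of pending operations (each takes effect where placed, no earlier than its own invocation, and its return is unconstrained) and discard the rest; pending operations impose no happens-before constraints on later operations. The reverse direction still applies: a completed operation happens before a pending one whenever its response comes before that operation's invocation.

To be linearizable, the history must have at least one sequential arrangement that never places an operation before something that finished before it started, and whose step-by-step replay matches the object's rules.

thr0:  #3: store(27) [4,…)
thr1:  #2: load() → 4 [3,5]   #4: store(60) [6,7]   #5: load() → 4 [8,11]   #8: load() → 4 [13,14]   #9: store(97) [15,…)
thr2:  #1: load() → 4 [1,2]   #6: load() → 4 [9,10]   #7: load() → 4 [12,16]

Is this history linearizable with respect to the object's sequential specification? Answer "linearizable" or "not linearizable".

through event 9 a valid linearization exists; event 10 (#6 responding at time 10) ends that
exhaustive check: the 4 completed atomic register ops admit one real-time order; illegal
including or dropping the 2 pending operations (#3, #5) in any combination fails
sample order #1, #2, #4, #6 (pending dropped) stalls at step 4 — #6 load() → 4 has no legal effect

not linearizable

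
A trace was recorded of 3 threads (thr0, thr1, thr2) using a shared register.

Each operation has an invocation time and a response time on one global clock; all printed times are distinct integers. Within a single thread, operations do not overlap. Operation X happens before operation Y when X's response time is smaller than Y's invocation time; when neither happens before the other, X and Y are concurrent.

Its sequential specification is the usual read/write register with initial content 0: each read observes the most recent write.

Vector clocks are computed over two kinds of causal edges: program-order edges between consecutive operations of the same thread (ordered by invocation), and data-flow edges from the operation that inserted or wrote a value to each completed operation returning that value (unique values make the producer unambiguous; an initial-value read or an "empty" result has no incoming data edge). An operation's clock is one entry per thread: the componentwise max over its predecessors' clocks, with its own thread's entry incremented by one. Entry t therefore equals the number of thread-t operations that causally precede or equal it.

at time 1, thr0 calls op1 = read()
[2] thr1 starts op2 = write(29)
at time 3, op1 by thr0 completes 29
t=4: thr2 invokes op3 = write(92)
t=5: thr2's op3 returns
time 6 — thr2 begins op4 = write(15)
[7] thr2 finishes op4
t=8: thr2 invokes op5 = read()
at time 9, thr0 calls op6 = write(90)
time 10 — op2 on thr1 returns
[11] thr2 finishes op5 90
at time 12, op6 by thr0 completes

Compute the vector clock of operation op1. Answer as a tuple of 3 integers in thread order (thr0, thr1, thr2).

(1, 1, 0)

invoked at 4, op3 has no predecessors; its own thr2 bump gives (0, 0, 1)
invoked at 2, op2 has no predecessors; its own thr1 bump gives (0, 1, 0)
op4 (invocation 6): componentwise max over VC(op3)=(0, 0, 1), +1 at thr2, giving (0, 0, 2)
op1 (invocation 1): componentwise max over VC(op2)=(0, 1, 0), +1 at thr0, giving (1, 1, 0)
op6 (invocation 9): componentwise max over VC(op1)=(1, 1, 0), +1 at thr0, giving (2, 1, 0)
op5 (invocation 8): componentwise max over VC(op4)=(0, 0, 2), VC(op6)=(2, 1, 0), +1 at thr2, giving (2, 1, 3)
target: VC(op1) = (1, 1, 0)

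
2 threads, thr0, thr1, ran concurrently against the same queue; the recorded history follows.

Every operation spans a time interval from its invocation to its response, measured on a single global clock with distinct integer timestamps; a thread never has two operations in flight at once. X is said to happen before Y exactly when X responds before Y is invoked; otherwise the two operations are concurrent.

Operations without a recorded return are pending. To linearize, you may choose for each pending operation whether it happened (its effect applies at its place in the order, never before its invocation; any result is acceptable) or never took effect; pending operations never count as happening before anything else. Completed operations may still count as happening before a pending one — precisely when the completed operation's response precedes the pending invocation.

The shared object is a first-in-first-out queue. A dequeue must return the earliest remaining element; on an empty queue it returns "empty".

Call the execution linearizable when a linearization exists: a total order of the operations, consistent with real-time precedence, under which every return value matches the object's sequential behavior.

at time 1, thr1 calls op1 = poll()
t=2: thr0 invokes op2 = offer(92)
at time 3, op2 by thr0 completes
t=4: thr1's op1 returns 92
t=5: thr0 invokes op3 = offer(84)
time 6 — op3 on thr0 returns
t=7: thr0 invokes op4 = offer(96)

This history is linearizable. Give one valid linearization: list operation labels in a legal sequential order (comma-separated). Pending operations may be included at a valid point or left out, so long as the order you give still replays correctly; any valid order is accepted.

op2, op1, op3

1. op2 offer(92), leaving queue <92>
2. op1 poll() → 92, leaving queue <>
3. op3 offer(84), leaving queue <84>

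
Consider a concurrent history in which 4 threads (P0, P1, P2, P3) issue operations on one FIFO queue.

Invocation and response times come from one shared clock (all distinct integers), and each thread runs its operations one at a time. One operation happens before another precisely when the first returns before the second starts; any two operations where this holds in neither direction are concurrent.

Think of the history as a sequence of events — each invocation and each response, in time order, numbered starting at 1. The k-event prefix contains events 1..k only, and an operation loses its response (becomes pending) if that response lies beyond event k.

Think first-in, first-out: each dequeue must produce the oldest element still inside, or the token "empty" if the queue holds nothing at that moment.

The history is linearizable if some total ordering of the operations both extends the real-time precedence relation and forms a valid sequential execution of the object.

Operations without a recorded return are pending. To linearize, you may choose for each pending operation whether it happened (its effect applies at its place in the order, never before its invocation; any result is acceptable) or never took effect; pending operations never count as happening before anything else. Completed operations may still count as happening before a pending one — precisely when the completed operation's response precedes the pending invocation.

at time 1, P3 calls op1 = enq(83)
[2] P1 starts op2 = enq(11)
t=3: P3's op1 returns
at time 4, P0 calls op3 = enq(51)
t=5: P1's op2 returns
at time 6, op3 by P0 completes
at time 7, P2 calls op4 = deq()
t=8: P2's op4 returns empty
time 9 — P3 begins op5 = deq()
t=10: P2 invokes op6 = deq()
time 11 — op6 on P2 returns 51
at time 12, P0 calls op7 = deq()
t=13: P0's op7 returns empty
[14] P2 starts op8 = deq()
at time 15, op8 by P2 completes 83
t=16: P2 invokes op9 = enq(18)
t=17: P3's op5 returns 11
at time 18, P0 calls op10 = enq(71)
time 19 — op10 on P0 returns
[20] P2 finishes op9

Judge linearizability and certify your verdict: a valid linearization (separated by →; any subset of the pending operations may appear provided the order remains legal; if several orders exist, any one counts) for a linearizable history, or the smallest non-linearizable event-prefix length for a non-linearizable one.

the violation lands at event 8, op4's response at time 8: events 1..7 linearize, events 1..8 do not
no legal order exists: 3 real-time-consistent candidates over 4 completed FIFO queue operations, all rejected
e.g. op1, op2, op3, op4: illegal at step 4, since op4 deq() → empty cannot apply there
e.g. op1, op3, op2, op4: illegal at step 4, since op4 deq() → empty cannot apply there

not linearizable — minimal violating prefix: 8 events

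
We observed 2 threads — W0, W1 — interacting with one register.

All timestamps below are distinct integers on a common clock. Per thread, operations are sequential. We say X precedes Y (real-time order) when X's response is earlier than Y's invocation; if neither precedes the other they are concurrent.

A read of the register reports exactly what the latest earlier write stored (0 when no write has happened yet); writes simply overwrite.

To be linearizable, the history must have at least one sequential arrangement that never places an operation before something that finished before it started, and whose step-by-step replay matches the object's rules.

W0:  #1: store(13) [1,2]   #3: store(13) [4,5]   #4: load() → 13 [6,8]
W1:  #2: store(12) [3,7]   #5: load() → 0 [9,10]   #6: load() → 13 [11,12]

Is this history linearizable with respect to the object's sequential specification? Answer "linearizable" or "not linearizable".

not linearizable

through event 9 a valid linearization exists; event 10 (#5 responding at time 10) ends that
the 5 completed operations admit 3 real-time orders; each fails the register replay
one such order, #1, #2, #3, #4, #5, breaks at step 5 where #5 load() → 0 is illegal
one such order, #1, #3, #2, #4, #5, breaks at step 4 where #4 load() → 13 is illegal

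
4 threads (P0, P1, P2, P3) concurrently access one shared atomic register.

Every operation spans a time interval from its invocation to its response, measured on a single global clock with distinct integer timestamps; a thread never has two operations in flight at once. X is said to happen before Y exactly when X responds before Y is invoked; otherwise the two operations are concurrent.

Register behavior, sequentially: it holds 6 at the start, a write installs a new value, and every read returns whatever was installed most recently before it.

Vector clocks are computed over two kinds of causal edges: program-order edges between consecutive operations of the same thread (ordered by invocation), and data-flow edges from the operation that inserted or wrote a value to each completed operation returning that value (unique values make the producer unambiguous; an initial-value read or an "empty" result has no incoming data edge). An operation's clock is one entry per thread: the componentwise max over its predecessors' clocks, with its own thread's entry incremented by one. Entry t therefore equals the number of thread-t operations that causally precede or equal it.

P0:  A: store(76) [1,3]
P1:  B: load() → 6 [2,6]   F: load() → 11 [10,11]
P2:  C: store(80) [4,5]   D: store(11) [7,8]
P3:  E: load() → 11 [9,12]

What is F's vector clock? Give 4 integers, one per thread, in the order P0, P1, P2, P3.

invoked at 4, C has no predecessors; its own P2 bump gives (0, 0, 1, 0)
invoked at 2, B has no predecessors; its own P1 bump gives (0, 1, 0, 0)
invoked at 1, A has no predecessors; its own P0 bump gives (1, 0, 0, 0)
VC(D, invoked at 7): max of VC(C)=(0, 0, 1, 0), then +1 on thread P2 → (0, 0, 2, 0)
VC(E, invoked at 9): max of VC(D)=(0, 0, 2, 0), then +1 on thread P3 → (0, 0, 2, 1)
VC(F, invoked at 10): max of VC(B)=(0, 1, 0, 0), VC(D)=(0, 0, 2, 0), then +1 on thread P1 → (0, 2, 2, 0)
target: VC(F) = (0, 2, 2, 0)

(0, 2, 2, 0)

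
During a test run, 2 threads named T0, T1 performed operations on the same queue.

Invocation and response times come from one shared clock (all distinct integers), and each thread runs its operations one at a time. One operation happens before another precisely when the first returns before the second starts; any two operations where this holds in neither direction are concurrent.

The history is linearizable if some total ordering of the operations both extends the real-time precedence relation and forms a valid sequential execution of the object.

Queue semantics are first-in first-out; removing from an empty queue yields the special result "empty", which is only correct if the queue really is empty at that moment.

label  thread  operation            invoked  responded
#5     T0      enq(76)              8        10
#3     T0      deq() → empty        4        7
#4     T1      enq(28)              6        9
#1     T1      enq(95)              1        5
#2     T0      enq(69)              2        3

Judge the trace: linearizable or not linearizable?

not linearizable

the violation lands at event 7, #3's response at time 7: events 1..6 linearize, events 1..7 do not
the 3 completed operations admit 3 real-time orders; each fails the queue replay
every completion of the 1 pending operation (#4) was checked; none linearizes
one such order, #1, #2, #3 (pending dropped), breaks at step 3 where #3 deq() → empty is illegal
one such order, #2, #1, #3 (pending dropped), breaks at step 3 where #3 deq() → empty is illegal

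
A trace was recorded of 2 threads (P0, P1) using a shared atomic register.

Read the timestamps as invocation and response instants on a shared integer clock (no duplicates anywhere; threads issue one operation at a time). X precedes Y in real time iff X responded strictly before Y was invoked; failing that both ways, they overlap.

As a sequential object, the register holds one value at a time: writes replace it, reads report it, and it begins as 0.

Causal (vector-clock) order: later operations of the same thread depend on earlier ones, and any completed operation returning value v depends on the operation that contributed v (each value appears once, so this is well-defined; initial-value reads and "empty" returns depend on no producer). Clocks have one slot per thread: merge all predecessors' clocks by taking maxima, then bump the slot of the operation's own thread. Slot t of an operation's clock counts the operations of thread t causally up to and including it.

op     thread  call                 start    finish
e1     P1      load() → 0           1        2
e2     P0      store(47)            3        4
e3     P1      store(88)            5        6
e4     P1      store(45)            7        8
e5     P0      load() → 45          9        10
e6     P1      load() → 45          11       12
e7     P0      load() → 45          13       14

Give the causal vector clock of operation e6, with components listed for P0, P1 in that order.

e1 (invocation 1): nothing precedes it; P1's component alone gives (0, 1)
e2 (invocation 3): nothing precedes it; P0's component alone gives (1, 0)
merge at e3 (invoked 5): VC(e1)=(0, 1), own-thread bump on P1 → (0, 2)
merge at e4 (invoked 7): VC(e3)=(0, 2), own-thread bump on P1 → (0, 3)
merge at e6 (invoked 11): VC(e4)=(0, 3), own-thread bump on P1 → (0, 4)
merge at e5 (invoked 9): VC(e2)=(1, 0), VC(e4)=(0, 3), own-thread bump on P0 → (2, 3)
merge at e7 (invoked 13): VC(e4)=(0, 3), VC(e5)=(2, 3), own-thread bump on P0 → (3, 3)
target: VC(e6) = (0, 4)

(0, 4)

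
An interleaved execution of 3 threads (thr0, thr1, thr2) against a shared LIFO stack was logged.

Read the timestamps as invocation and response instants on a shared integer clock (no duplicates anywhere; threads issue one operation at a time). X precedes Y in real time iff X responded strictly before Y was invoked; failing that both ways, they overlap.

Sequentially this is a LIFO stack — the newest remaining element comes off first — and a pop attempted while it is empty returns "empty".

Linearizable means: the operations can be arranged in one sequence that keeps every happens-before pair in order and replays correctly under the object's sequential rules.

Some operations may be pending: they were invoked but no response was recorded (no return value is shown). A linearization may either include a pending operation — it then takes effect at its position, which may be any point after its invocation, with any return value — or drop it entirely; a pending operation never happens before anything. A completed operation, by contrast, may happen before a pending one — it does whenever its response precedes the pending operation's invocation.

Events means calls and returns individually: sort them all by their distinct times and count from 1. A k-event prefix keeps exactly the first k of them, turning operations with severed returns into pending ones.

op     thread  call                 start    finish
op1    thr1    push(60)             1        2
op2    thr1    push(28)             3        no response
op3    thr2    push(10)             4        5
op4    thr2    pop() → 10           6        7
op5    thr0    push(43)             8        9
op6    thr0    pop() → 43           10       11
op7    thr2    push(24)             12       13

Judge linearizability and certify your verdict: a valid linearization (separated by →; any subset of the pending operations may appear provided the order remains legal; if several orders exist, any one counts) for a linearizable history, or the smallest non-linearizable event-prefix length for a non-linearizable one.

1. op1 push(60), leaving stack <60>
2. op2 push(28) (pending, included), leaving stack <60,28>
3. op3 push(10), leaving stack <60,28,10>
4. op4 pop() → 10, leaving stack <60,28>
5. op5 push(43), leaving stack <60,28,43>
6. op6 pop() → 43, leaving stack <60,28>
7. op7 push(24), leaving stack <60,28,24>

linearizable — witness: op1 → op2 → op3 → op4 → op5 → op6 → op7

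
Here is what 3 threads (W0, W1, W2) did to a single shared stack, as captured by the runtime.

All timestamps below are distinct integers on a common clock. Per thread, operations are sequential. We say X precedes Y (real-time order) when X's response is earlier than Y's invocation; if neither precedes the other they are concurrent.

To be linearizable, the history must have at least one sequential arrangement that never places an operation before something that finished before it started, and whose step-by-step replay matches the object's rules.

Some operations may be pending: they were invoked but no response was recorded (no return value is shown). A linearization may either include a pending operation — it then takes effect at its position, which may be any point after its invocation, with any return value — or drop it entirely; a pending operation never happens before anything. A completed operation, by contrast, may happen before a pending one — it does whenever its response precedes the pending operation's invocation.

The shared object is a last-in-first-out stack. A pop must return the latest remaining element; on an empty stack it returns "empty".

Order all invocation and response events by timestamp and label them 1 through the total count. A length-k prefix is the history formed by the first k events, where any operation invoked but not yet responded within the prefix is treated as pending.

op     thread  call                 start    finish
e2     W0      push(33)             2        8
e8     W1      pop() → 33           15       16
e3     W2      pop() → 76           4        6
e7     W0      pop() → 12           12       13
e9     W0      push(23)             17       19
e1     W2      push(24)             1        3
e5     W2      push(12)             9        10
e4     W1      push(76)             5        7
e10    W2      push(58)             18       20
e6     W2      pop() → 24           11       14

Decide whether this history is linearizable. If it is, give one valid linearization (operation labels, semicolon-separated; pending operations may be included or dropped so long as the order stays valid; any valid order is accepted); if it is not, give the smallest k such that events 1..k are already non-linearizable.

after step 1 (e2 push(33)): stack <33>
after step 2 (e1 push(24)): stack <33,24>
after step 3 (e4 push(76)): stack <33,24,76>
after step 4 (e3 pop() → 76): stack <33,24>
after step 5 (e5 push(12)): stack <33,24,12>
after step 6 (e7 pop() → 12): stack <33,24>
after step 7 (e6 pop() → 24): stack <33>
after step 8 (e8 pop() → 33): stack <>
after step 9 (e9 push(23)): stack <23>
after step 10 (e10 push(58)): stack <23,58>

linearizable — witness: e2; e1; e4; e3; e5; e7; e6; e8; e9; e10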